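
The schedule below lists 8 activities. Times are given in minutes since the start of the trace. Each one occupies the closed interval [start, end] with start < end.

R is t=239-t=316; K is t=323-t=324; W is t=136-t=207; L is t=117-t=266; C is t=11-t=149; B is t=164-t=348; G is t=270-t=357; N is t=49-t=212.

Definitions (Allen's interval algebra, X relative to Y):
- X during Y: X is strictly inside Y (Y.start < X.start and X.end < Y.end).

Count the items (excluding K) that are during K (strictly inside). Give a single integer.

Target K = [t=323, t=324].
B [t=164, t=348] → contains → no.
C [t=11, t=149] → before → no.
G [t=270, t=357] → contains → no.
L [t=117, t=266] → before → no.
N [t=49, t=212] → before → no.
R [t=239, t=316] → before → no.
W [t=136, t=207] → before → no.
Total: 0.

0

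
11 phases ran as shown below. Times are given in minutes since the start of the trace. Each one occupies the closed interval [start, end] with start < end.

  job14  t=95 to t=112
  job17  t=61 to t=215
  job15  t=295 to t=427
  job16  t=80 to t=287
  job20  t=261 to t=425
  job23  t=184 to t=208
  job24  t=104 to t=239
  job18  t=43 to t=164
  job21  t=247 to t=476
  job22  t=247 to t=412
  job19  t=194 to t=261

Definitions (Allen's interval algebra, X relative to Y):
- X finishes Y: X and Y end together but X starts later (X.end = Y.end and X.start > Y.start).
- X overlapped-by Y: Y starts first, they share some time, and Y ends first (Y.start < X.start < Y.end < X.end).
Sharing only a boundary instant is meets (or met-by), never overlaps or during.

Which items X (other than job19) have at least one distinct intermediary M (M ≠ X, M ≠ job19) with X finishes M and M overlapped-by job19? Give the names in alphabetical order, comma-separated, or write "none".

Target job19 = [t=194, t=261].
Intermediaries M with M overlapped-by job19: job21, job22.
Via job21 — items with X finishes job21: none.
Via job22 — items with X finishes job22: none.
Union: none.

none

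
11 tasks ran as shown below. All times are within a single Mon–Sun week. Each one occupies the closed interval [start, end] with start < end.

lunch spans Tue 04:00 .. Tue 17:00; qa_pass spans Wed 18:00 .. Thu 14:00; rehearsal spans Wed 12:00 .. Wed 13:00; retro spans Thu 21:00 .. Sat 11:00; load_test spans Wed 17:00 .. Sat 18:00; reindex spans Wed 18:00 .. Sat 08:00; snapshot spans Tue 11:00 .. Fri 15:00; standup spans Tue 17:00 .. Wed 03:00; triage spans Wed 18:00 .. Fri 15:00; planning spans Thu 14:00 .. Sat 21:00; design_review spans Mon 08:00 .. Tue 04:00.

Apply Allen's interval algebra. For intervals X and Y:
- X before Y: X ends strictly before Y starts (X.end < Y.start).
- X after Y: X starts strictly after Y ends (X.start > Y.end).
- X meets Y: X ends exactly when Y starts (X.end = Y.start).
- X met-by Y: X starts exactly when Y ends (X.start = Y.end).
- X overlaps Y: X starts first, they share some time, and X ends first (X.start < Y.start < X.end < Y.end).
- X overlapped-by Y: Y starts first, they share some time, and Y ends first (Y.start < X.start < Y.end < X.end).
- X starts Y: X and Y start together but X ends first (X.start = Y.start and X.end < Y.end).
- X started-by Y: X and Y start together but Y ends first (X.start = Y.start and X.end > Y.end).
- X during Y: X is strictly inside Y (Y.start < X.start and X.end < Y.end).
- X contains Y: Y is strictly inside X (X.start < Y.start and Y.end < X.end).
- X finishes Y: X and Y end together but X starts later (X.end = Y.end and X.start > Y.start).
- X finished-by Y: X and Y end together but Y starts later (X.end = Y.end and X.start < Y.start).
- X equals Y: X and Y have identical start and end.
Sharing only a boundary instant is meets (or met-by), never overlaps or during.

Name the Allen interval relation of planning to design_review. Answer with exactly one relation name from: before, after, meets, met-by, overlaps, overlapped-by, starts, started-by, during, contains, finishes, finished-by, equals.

planning = [Thu 14:00, Sat 21:00]; design_review = [Mon 08:00, Tue 04:00].
Compare endpoints: planning.start > design_review.start, planning.start > design_review.end, planning.end > design_review.start, planning.end > design_review.end.
That pattern is 'after'.

after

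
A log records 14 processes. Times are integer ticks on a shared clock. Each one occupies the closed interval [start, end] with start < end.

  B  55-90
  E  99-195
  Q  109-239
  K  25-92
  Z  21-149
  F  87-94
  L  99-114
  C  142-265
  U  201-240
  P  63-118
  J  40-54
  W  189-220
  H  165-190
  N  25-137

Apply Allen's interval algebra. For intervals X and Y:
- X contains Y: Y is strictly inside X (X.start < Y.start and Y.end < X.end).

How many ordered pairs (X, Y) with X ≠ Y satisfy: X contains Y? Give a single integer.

Checking all 182 ordered pairs for relation 'contains'; matching pairs in alphabetical order:
(C, H): C contains H ✓
(C, U): C contains U ✓
(C, W): C contains W ✓
(E, H): E contains H ✓
(K, B): K contains B ✓
(K, J): K contains J ✓
(N, B): N contains B ✓
(N, F): N contains F ✓
(N, J): N contains J ✓
(N, L): N contains L ✓
(N, P): N contains P ✓
(P, F): P contains F ✓
(P, L): P contains L ✓
(Q, H): Q contains H ✓
(Q, W): Q contains W ✓
(Z, B): Z contains B ✓
(Z, F): Z contains F ✓
(Z, J): Z contains J ✓
(Z, K): Z contains K ✓
(Z, L): Z contains L ✓
(Z, N): Z contains N ✓
(Z, P): Z contains P ✓
Count: 22.

22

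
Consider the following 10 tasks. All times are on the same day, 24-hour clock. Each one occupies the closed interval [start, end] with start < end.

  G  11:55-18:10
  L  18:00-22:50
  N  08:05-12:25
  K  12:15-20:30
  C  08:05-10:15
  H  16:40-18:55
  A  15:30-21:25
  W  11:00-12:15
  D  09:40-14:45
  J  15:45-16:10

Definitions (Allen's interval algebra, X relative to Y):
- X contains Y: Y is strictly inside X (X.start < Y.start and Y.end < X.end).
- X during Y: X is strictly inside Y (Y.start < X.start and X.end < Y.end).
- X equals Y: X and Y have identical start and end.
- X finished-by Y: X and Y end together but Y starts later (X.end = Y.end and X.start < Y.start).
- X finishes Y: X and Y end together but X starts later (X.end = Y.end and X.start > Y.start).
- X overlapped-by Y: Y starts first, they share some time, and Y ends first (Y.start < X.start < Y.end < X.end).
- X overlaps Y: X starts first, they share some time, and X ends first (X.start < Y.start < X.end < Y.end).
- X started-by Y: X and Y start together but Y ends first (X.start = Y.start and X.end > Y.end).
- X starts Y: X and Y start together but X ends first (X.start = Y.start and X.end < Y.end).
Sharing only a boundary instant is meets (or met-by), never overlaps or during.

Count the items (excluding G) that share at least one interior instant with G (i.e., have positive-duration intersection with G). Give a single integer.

Target G = [11:55, 18:10].
A [15:30, 21:25] → overlapped-by → counts.
C [08:05, 10:15] → before → no.
D [09:40, 14:45] → overlaps → counts.
H [16:40, 18:55] → overlapped-by → counts.
J [15:45, 16:10] → during → counts.
K [12:15, 20:30] → overlapped-by → counts.
L [18:00, 22:50] → overlapped-by → counts.
N [08:05, 12:25] → overlaps → counts.
W [11:00, 12:15] → overlaps → counts.
Total: 8.

8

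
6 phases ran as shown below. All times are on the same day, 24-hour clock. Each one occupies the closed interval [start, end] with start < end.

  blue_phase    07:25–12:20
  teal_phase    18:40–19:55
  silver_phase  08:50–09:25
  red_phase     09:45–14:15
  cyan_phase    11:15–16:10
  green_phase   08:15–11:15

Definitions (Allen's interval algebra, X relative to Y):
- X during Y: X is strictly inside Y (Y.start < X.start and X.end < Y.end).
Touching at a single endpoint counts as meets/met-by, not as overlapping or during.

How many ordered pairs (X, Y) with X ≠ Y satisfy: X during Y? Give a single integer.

Checking all 30 ordered pairs for relation 'during'; matching pairs in alphabetical order:
(green_phase, blue_phase): green_phase during blue_phase ✓
(silver_phase, blue_phase): silver_phase during blue_phase ✓
(silver_phase, green_phase): silver_phase during green_phase ✓
Count: 3.

3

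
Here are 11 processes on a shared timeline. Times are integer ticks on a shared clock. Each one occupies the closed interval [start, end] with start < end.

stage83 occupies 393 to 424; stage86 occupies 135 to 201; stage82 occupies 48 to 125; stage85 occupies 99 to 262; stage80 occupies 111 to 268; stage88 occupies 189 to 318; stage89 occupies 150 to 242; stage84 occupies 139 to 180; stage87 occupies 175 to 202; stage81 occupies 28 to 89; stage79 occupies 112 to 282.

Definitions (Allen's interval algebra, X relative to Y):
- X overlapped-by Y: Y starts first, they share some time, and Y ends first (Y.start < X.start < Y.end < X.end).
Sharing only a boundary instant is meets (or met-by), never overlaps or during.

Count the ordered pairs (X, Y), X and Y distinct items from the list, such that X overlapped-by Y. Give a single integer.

Checking all 110 ordered pairs for relation 'overlapped-by'; matching pairs in alphabetical order:
(stage79, stage80): stage79 overlapped-by stage80 ✓
(stage79, stage82): stage79 overlapped-by stage82 ✓
(stage79, stage85): stage79 overlapped-by stage85 ✓
(stage80, stage82): stage80 overlapped-by stage82 ✓
(stage80, stage85): stage80 overlapped-by stage85 ✓
(stage82, stage81): stage82 overlapped-by stage81 ✓
(stage85, stage82): stage85 overlapped-by stage82 ✓
(stage87, stage84): stage87 overlapped-by stage84 ✓
(stage87, stage86): stage87 overlapped-by stage86 ✓
(stage88, stage79): stage88 overlapped-by stage79 ✓
(stage88, stage80): stage88 overlapped-by stage80 ✓
(stage88, stage85): stage88 overlapped-by stage85 ✓
(stage88, stage86): stage88 overlapped-by stage86 ✓
(stage88, stage87): stage88 overlapped-by stage87 ✓
(stage88, stage89): stage88 overlapped-by stage89 ✓
(stage89, stage84): stage89 overlapped-by stage84 ✓
(stage89, stage86): stage89 overlapped-by stage86 ✓
Count: 17.

17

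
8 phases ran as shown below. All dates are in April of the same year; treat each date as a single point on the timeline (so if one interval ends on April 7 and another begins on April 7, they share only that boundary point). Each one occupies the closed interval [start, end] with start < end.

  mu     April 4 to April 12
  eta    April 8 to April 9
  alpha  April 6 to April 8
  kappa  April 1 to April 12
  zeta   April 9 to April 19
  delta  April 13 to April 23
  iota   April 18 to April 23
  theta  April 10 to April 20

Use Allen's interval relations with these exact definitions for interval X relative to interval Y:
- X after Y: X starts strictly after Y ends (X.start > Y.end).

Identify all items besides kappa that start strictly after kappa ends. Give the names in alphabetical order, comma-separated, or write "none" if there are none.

delta, iota

Target kappa = [April 1, April 12].
alpha [April 6, April 8] → during → no.
delta [April 13, April 23] → after → yes.
eta [April 8, April 9] → during → no.
iota [April 18, April 23] → after → yes.
mu [April 4, April 12] → finishes → no.
theta [April 10, April 20] → overlapped-by → no.
zeta [April 9, April 19] → overlapped-by → no.
Result: delta, iota.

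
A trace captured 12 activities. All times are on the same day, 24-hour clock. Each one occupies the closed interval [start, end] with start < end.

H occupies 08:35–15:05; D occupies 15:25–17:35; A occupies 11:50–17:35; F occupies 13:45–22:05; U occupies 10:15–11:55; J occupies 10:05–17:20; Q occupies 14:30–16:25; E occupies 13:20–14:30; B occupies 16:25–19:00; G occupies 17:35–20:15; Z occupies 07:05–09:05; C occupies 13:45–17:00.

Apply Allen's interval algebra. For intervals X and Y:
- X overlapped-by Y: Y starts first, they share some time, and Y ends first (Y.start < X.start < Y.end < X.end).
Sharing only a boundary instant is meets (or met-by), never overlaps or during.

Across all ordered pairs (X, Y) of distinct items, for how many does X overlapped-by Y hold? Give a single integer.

20

Checking all 132 ordered pairs for relation 'overlapped-by'; matching pairs in alphabetical order:
(A, H): A overlapped-by H ✓
(A, J): A overlapped-by J ✓
(A, U): A overlapped-by U ✓
(B, A): B overlapped-by A ✓
(B, C): B overlapped-by C ✓
(B, D): B overlapped-by D ✓
(B, J): B overlapped-by J ✓
(C, E): C overlapped-by E ✓
(C, H): C overlapped-by H ✓
(D, C): D overlapped-by C ✓
(D, J): D overlapped-by J ✓
(D, Q): D overlapped-by Q ✓
(F, A): F overlapped-by A ✓
(F, E): F overlapped-by E ✓
(F, H): F overlapped-by H ✓
(F, J): F overlapped-by J ✓
(G, B): G overlapped-by B ✓
(H, Z): H overlapped-by Z ✓
(J, H): J overlapped-by H ✓
(Q, H): Q overlapped-by H ✓
Count: 20.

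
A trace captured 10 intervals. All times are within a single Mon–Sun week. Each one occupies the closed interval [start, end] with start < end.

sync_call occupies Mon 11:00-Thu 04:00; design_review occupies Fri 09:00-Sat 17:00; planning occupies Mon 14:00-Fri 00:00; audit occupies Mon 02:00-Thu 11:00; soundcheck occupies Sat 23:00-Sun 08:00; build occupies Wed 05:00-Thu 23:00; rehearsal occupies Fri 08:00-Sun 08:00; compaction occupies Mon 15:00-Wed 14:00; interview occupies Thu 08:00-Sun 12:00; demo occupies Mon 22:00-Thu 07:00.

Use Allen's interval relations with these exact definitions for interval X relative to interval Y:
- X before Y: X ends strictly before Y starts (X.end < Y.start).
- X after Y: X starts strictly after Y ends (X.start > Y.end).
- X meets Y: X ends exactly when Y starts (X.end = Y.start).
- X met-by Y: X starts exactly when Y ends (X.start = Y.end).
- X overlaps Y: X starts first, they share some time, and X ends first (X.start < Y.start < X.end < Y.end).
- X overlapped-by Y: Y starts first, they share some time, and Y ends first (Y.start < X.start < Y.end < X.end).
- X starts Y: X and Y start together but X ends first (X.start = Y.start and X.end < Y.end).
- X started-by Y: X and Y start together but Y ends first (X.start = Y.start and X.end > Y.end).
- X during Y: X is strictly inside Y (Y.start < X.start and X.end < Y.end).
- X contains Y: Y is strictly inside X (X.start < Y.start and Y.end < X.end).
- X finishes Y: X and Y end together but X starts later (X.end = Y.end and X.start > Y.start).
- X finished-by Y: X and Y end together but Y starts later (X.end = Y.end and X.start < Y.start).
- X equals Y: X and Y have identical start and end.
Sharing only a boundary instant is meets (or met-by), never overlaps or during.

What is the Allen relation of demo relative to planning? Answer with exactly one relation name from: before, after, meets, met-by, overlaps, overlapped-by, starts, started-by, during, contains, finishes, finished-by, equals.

demo = [Mon 22:00, Thu 07:00]; planning = [Mon 14:00, Fri 00:00].
Compare endpoints: demo.start > planning.start, demo.start < planning.end, demo.end > planning.start, demo.end < planning.end.
That pattern is 'during'.

during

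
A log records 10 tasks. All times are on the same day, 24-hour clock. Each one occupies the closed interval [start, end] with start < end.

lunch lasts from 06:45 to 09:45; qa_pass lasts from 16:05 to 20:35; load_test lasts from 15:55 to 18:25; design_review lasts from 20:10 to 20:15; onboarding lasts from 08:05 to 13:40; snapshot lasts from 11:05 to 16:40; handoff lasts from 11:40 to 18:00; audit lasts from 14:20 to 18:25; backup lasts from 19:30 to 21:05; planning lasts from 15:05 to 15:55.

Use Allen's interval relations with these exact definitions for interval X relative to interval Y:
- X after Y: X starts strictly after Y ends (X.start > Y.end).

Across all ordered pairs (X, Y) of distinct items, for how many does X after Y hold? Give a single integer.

25

Checking all 90 ordered pairs for relation 'after'; matching pairs in alphabetical order:
(audit, lunch): audit after lunch ✓
(audit, onboarding): audit after onboarding ✓
(backup, audit): backup after audit ✓
(backup, handoff): backup after handoff ✓
(backup, load_test): backup after load_test ✓
(backup, lunch): backup after lunch ✓
(backup, onboarding): backup after onboarding ✓
(backup, planning): backup after planning ✓
(backup, snapshot): backup after snapshot ✓
(design_review, audit): design_review after audit ✓
(design_review, handoff): design_review after handoff ✓
(design_review, load_test): design_review after load_test ✓
(design_review, lunch): design_review after lunch ✓
(design_review, onboarding): design_review after onboarding ✓
(design_review, planning): design_review after planning ✓
(design_review, snapshot): design_review after snapshot ✓
(handoff, lunch): handoff after lunch ✓
(load_test, lunch): load_test after lunch ✓
(load_test, onboarding): load_test after onboarding ✓
(planning, lunch): planning after lunch ✓
(planning, onboarding): planning after onboarding ✓
(qa_pass, lunch): qa_pass after lunch ✓
(qa_pass, onboarding): qa_pass after onboarding ✓
(qa_pass, planning): qa_pass after planning ✓
... plus 1 further pairs not listed.
Count: 25.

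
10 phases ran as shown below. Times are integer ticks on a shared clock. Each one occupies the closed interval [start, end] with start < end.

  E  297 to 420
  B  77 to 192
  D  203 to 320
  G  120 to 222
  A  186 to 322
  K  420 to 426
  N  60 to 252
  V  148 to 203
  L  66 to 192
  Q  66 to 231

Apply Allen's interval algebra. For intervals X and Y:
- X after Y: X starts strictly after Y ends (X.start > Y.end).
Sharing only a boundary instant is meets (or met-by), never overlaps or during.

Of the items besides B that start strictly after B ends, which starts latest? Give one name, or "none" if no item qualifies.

K

Target B = [77, 192].
A [186, 322] → overlapped-by → excluded.
D [203, 320] → after → candidate.
E [297, 420] → after → candidate.
G [120, 222] → overlapped-by → excluded.
K [420, 426] → after → candidate.
L [66, 192] → finished-by → excluded.
N [60, 252] → contains → excluded.
Q [66, 231] → contains → excluded.
V [148, 203] → overlapped-by → excluded.
Among candidates, latest start is 420 → K.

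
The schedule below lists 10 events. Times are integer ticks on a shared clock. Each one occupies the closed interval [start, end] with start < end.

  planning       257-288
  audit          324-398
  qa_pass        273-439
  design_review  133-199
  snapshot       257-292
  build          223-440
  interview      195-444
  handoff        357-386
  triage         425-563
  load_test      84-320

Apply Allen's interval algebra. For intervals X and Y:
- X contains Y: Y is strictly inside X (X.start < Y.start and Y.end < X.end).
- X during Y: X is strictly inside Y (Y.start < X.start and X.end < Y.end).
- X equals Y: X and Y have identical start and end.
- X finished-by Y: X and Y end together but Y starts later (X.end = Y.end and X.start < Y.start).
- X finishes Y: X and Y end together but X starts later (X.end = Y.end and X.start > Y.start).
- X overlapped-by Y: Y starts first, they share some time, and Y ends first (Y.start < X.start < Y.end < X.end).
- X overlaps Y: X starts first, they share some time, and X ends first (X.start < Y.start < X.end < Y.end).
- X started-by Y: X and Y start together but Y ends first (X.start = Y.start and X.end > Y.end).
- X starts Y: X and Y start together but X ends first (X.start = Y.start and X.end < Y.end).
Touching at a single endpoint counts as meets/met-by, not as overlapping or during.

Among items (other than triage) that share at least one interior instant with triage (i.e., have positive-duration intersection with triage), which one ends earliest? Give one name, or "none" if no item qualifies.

Target triage = [425, 563].
audit [324, 398] → before → excluded.
build [223, 440] → overlaps → candidate.
design_review [133, 199] → before → excluded.
handoff [357, 386] → before → excluded.
interview [195, 444] → overlaps → candidate.
load_test [84, 320] → before → excluded.
planning [257, 288] → before → excluded.
qa_pass [273, 439] → overlaps → candidate.
snapshot [257, 292] → before → excluded.
Among candidates, earliest end is 439 → qa_pass.

qa_pass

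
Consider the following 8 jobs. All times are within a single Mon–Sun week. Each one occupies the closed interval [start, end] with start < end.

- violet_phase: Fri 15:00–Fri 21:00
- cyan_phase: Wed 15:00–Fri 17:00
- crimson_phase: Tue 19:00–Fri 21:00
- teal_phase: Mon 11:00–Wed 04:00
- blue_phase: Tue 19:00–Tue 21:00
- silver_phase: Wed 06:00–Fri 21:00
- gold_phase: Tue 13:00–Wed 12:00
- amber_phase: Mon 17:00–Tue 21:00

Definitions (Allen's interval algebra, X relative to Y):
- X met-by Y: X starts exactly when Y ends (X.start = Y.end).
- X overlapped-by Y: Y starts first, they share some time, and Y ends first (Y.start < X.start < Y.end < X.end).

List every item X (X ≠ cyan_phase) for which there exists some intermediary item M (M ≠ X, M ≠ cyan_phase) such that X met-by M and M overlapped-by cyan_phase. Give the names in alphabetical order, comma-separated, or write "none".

Target cyan_phase = [Wed 15:00, Fri 17:00].
Intermediaries M with M overlapped-by cyan_phase: violet_phase.
Via violet_phase — items with X met-by violet_phase: none.
Union: none.

none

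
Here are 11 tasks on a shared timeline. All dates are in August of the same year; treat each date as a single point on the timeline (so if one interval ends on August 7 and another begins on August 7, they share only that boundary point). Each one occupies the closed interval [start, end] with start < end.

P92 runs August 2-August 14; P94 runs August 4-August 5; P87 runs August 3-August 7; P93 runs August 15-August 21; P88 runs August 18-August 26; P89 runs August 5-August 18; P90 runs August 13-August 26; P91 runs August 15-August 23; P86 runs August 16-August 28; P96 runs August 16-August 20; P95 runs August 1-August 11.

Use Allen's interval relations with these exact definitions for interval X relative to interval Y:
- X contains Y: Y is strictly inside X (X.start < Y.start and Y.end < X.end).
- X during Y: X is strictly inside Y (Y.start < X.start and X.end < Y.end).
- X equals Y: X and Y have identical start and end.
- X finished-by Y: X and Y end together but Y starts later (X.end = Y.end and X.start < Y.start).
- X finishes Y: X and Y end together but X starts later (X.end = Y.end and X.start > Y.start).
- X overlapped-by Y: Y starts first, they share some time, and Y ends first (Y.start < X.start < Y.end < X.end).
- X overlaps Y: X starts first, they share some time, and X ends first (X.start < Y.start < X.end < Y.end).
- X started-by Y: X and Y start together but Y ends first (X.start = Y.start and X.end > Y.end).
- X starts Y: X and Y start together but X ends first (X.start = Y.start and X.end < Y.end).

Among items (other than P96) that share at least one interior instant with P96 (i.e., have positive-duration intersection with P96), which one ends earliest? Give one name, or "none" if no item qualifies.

P89

Target P96 = [August 16, August 20].
P86 [August 16, August 28] → started-by → candidate.
P87 [August 3, August 7] → before → excluded.
P88 [August 18, August 26] → overlapped-by → candidate.
P89 [August 5, August 18] → overlaps → candidate.
P90 [August 13, August 26] → contains → candidate.
P91 [August 15, August 23] → contains → candidate.
P92 [August 2, August 14] → before → excluded.
P93 [August 15, August 21] → contains → candidate.
P94 [August 4, August 5] → before → excluded.
P95 [August 1, August 11] → before → excluded.
Among candidates, earliest end is August 18 → P89.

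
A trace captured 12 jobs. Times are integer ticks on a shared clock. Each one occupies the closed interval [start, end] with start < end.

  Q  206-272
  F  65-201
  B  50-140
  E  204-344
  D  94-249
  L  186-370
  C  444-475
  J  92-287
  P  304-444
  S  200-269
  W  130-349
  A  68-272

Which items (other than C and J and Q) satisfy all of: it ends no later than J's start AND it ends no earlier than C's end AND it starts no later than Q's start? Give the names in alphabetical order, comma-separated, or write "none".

none

Conditions: its end is no later than J's start (X.end <= 92) AND its end is no earlier than C's end (X.end >= 475) AND its start is no later than Q's start (X.start <= 206).
A: end 272 <= 92? ✗; end 272 >= 475? ✗; start 68 <= 206? ✓ → no.
B: end 140 <= 92? ✗; end 140 >= 475? ✗; start 50 <= 206? ✓ → no.
D: end 249 <= 92? ✗; end 249 >= 475? ✗; start 94 <= 206? ✓ → no.
E: end 344 <= 92? ✗; end 344 >= 475? ✗; start 204 <= 206? ✓ → no.
F: end 201 <= 92? ✗; end 201 >= 475? ✗; start 65 <= 206? ✓ → no.
L: end 370 <= 92? ✗; end 370 >= 475? ✗; start 186 <= 206? ✓ → no.
P: end 444 <= 92? ✗; end 444 >= 475? ✗; start 304 <= 206? ✗ → no.
S: end 269 <= 92? ✗; end 269 >= 475? ✗; start 200 <= 206? ✓ → no.
W: end 349 <= 92? ✗; end 349 >= 475? ✗; start 130 <= 206? ✓ → no.
Result: none.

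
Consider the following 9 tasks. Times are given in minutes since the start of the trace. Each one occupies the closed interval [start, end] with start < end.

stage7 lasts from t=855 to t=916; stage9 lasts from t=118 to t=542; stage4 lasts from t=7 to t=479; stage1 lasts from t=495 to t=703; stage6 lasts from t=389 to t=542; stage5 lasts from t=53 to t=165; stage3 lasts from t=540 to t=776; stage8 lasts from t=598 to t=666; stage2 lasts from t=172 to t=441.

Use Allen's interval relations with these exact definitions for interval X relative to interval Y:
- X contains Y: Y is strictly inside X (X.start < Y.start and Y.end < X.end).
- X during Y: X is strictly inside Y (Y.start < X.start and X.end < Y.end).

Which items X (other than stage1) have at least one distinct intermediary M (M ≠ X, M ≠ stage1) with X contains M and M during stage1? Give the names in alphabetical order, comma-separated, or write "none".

Target stage1 = [t=495, t=703].
Intermediaries M with M during stage1: stage8.
Via stage8 — items with X contains stage8: stage3.
Union: stage3.

stage3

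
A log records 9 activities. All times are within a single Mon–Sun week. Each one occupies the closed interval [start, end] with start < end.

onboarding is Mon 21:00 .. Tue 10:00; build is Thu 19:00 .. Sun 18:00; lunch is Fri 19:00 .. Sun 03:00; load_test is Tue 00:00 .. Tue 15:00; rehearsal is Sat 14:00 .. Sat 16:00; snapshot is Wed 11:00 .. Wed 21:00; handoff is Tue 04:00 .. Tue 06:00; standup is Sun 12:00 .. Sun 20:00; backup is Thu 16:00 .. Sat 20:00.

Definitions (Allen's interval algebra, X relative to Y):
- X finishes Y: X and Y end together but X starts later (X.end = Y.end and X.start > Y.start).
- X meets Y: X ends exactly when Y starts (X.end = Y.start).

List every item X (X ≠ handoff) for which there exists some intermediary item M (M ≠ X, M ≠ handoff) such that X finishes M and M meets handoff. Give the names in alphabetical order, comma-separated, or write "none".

Target handoff = [Tue 04:00, Tue 06:00].
Intermediaries M with M meets handoff: none.
Union: none.

none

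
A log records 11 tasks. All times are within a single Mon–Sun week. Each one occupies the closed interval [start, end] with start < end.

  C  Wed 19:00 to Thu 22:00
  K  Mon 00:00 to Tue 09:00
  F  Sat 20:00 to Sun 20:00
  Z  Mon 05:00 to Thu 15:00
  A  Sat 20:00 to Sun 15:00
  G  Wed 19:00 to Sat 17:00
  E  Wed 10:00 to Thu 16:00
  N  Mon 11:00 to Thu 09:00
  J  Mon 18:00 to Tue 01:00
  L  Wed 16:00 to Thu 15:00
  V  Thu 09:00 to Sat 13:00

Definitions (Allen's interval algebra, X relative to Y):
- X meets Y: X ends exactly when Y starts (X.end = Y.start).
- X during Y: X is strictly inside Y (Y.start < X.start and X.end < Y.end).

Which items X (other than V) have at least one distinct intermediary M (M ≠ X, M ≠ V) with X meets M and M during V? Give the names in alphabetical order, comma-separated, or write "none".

Target V = [Thu 09:00, Sat 13:00].
Intermediaries M with M during V: none.
Union: none.

none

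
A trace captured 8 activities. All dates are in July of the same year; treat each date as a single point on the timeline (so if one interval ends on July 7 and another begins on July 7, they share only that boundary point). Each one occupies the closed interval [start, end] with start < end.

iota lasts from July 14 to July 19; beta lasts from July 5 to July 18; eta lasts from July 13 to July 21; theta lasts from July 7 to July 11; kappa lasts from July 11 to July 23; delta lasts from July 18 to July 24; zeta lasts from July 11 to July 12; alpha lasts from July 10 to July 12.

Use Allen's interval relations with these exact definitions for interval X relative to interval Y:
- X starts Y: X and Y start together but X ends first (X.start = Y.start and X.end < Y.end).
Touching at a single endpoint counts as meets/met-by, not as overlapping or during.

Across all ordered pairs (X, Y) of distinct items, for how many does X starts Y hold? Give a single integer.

1

Checking all 56 ordered pairs for relation 'starts'; matching pairs in alphabetical order:
(zeta, kappa): zeta starts kappa ✓
Count: 1.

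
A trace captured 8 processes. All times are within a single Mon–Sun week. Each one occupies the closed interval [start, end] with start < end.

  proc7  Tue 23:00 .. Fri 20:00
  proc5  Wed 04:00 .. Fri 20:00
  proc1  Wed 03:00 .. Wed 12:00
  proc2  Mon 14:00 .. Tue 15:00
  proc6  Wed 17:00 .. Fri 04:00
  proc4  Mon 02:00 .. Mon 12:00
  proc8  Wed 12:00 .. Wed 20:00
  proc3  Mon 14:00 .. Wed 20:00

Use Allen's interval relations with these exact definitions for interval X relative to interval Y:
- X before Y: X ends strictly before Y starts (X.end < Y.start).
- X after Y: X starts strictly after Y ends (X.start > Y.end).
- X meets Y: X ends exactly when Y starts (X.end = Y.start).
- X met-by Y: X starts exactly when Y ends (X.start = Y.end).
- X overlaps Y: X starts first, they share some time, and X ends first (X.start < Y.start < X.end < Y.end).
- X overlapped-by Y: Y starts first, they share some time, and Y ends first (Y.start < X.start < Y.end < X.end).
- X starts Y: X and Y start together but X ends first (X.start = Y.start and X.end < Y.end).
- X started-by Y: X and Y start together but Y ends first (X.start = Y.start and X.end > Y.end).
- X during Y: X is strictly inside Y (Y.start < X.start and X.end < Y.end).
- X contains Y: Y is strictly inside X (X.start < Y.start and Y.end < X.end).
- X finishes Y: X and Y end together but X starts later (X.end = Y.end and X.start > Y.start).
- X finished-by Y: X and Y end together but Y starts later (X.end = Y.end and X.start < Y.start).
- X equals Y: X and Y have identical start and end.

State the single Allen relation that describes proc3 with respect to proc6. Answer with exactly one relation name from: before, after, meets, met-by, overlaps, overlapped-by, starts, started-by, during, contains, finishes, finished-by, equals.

proc3 = [Mon 14:00, Wed 20:00]; proc6 = [Wed 17:00, Fri 04:00].
Compare endpoints: proc3.start < proc6.start, proc3.start < proc6.end, proc3.end > proc6.start, proc3.end < proc6.end.
That pattern is 'overlaps'.

overlaps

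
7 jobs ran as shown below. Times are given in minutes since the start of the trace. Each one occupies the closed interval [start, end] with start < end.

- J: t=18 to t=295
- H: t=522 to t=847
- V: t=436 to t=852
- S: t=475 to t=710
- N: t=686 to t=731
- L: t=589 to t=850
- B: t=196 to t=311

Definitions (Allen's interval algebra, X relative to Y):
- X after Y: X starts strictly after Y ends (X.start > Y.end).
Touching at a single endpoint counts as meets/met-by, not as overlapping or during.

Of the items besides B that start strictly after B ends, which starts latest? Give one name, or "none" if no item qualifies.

N

Target B = [t=196, t=311].
H [t=522, t=847] → after → candidate.
J [t=18, t=295] → overlaps → excluded.
L [t=589, t=850] → after → candidate.
N [t=686, t=731] → after → candidate.
S [t=475, t=710] → after → candidate.
V [t=436, t=852] → after → candidate.
Among candidates, latest start is t=686 → N.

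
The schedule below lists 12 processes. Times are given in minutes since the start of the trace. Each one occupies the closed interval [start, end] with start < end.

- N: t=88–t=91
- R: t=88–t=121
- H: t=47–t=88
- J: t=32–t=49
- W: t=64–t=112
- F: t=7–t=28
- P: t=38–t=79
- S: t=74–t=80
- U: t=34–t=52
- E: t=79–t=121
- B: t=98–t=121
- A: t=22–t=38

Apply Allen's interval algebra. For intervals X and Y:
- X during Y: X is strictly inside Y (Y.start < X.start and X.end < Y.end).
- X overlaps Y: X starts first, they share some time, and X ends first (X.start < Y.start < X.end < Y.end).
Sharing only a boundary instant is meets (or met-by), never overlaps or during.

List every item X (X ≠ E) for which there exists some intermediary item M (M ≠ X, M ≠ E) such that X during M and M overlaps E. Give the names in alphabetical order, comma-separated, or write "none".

N, S

Target E = [t=79, t=121].
Intermediaries M with M overlaps E: H, S, W.
Via H — items with X during H: S.
Via S — items with X during S: none.
Via W — items with X during W: N, S.
Union: N, S.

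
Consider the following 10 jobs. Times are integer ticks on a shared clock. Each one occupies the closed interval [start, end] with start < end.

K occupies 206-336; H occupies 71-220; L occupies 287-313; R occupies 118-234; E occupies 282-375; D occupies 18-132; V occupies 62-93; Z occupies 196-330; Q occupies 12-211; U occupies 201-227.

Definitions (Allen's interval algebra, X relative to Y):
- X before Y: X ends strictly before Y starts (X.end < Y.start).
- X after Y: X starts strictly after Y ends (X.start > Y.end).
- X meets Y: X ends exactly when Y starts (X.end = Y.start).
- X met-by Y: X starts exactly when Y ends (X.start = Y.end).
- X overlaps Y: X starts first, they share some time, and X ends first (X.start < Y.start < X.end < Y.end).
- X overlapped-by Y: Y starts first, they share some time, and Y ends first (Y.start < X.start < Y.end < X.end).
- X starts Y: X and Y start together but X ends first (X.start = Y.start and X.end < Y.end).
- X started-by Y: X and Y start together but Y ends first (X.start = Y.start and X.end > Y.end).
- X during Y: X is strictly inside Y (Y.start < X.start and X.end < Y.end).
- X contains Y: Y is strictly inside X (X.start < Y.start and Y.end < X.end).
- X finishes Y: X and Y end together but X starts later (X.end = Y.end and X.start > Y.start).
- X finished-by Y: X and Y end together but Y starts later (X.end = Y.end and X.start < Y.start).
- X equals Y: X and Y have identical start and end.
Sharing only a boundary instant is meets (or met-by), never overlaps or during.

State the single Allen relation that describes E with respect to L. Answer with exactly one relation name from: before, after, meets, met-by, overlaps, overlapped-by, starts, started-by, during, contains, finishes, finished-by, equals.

E = [282, 375]; L = [287, 313].
Compare endpoints: E.start < L.start, E.start < L.end, E.end > L.start, E.end > L.end.
That pattern is 'contains'.

contains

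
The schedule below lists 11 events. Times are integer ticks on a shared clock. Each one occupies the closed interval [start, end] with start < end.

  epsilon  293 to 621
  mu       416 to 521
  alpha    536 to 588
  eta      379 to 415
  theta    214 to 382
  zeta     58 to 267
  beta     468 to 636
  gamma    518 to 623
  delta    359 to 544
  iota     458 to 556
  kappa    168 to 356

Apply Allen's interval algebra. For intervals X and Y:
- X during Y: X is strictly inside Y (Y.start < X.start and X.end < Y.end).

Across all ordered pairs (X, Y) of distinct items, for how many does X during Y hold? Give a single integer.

10

Checking all 110 ordered pairs for relation 'during'; matching pairs in alphabetical order:
(alpha, beta): alpha during beta ✓
(alpha, epsilon): alpha during epsilon ✓
(alpha, gamma): alpha during gamma ✓
(delta, epsilon): delta during epsilon ✓
(eta, delta): eta during delta ✓
(eta, epsilon): eta during epsilon ✓
(gamma, beta): gamma during beta ✓
(iota, epsilon): iota during epsilon ✓
(mu, delta): mu during delta ✓
(mu, epsilon): mu during epsilon ✓
Count: 10.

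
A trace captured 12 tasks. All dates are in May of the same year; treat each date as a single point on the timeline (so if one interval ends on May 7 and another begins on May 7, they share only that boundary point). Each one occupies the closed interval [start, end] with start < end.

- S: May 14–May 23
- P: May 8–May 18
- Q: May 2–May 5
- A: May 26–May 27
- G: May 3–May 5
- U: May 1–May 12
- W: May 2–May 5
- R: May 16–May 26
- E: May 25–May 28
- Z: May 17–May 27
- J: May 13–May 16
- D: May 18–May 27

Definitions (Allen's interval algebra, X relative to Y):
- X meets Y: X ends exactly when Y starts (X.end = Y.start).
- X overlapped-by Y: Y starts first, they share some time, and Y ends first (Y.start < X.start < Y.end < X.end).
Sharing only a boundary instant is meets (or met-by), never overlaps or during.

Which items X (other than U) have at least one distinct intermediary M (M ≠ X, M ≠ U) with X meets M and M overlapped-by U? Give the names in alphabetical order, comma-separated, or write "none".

Target U = [May 1, May 12].
Intermediaries M with M overlapped-by U: P.
Via P — items with X meets P: none.
Union: none.

none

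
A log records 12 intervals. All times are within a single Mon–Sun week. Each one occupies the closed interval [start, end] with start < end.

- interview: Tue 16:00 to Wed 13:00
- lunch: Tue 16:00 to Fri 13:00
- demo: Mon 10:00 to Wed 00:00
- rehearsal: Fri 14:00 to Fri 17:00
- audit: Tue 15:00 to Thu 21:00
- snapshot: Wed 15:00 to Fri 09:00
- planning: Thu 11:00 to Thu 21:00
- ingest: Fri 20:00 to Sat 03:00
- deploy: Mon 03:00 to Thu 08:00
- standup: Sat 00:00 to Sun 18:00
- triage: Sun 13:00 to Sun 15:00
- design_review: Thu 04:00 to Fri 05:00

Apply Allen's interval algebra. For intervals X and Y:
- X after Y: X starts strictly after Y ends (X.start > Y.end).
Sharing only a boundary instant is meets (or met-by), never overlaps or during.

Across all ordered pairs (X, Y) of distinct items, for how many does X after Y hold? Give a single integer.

Checking all 132 ordered pairs for relation 'after'; matching pairs in alphabetical order:
(design_review, demo): design_review after demo ✓
(design_review, interview): design_review after interview ✓
(ingest, audit): ingest after audit ✓
(ingest, demo): ingest after demo ✓
(ingest, deploy): ingest after deploy ✓
(ingest, design_review): ingest after design_review ✓
(ingest, interview): ingest after interview ✓
(ingest, lunch): ingest after lunch ✓
(ingest, planning): ingest after planning ✓
(ingest, rehearsal): ingest after rehearsal ✓
(ingest, snapshot): ingest after snapshot ✓
(planning, demo): planning after demo ✓
(planning, deploy): planning after deploy ✓
(planning, interview): planning after interview ✓
(rehearsal, audit): rehearsal after audit ✓
(rehearsal, demo): rehearsal after demo ✓
(rehearsal, deploy): rehearsal after deploy ✓
(rehearsal, design_review): rehearsal after design_review ✓
(rehearsal, interview): rehearsal after interview ✓
(rehearsal, lunch): rehearsal after lunch ✓
(rehearsal, planning): rehearsal after planning ✓
(rehearsal, snapshot): rehearsal after snapshot ✓
(snapshot, demo): snapshot after demo ✓
(snapshot, interview): snapshot after interview ✓
... plus 19 further pairs not listed.
Count: 43.

43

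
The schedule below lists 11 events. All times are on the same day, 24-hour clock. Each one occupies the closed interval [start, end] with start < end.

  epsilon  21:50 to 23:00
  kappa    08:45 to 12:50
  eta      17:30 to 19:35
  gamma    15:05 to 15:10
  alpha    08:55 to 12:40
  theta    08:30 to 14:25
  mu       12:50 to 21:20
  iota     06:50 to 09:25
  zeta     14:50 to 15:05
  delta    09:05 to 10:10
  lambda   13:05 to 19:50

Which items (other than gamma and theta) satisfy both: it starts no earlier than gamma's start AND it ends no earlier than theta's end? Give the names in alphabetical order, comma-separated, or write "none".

epsilon, eta

Conditions: its start is no earlier than gamma's start (X.start >= 15:05) AND its end is no earlier than theta's end (X.end >= 14:25).
alpha: start 08:55 >= 15:05? ✗; end 12:40 >= 14:25? ✗ → no.
delta: start 09:05 >= 15:05? ✗; end 10:10 >= 14:25? ✗ → no.
epsilon: start 21:50 >= 15:05? ✓; end 23:00 >= 14:25? ✓ → yes.
eta: start 17:30 >= 15:05? ✓; end 19:35 >= 14:25? ✓ → yes.
iota: start 06:50 >= 15:05? ✗; end 09:25 >= 14:25? ✗ → no.
kappa: start 08:45 >= 15:05? ✗; end 12:50 >= 14:25? ✗ → no.
lambda: start 13:05 >= 15:05? ✗; end 19:50 >= 14:25? ✓ → no.
mu: start 12:50 >= 15:05? ✗; end 21:20 >= 14:25? ✓ → no.
zeta: start 14:50 >= 15:05? ✗; end 15:05 >= 14:25? ✓ → no.
Result: epsilon, eta.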